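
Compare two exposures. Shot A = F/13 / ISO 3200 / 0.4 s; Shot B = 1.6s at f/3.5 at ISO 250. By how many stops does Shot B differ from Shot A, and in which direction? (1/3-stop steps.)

Aperture: f/13 → f/11 → f/10 → f/9 → f/8 → f/7.1 → f/6.3 → f/5.6 → f/5 → f/4.5 → f/4 → f/3.5 — 3 2/3 stops larger aperture (brighter).
Shutter speed: 0.4 → 0.5 → 0.6 → 0.8 → 1 → 1.3 → 1.6 — 2 stops longer (brighter).
ISO: 3200 → 2500 → 2000 → 1600 → 1250 → 1000 → 800 → 640 → 500 → 400 → 320 → 250 — 3 2/3 stops dropped (darker).
Net: +3 2/3 +2 −3 2/3 = +2 stops.

2 stops brighter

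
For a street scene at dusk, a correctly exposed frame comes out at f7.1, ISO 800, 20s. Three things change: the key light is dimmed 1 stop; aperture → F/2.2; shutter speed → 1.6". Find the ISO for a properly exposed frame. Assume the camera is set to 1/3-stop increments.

Scene light: 1 stop darker.
Aperture: f/7.1 → f/6.3 → f/5.6 → f/5 → f/4.5 → f/4 → f/3.5 → f/3.2 → f/2.8 → f/2.5 → f/2.2 — 3 1/3 stops wider (brighter).
Shutter speed: 20 → 15 → 13 → 10 → 8 → 6 → 5 → 4 → 3.2 → 2.5 → 2 → 1.6 — 3 2/3 stops faster (darker).
Net so far: 1 1/3 stops darker. ISO: 800 → 1000 → 1250 → 1600 → 2000.

ISO 2000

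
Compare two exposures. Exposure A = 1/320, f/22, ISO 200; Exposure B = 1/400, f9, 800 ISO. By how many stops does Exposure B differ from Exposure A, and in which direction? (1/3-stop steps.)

Aperture: f/22 → f/20 → f/18 → f/16 → f/14 → f/13 → f/11 → f/10 → f/9 — 2 2/3 stops wider (brighter).
Shutter speed: 1/320 → 1/400 — 1/3 stop shorter (darker).
ISO: 200 → 250 → 320 → 400 → 500 → 640 → 800 — 2 stops raised (brighter).
Net: +2 2/3 −1/3 +2 = +4 1/3 stops.

4 1/3 stops brighter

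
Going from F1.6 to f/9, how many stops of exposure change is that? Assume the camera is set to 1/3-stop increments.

5 stops

f/1.6 → f/1.8 → f/2 → f/2.2 → f/2.5 → f/2.8 → f/3.2 → f/3.5 → f/4 → f/4.5 → f/5 → f/5.6 → f/6.3 → f/7.1 → f/8 → f/9 — count the steps: 15 third-stops = 5 stops.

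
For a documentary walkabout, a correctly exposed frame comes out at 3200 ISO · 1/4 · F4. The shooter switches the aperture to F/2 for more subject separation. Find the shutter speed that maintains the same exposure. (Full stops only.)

Aperture: f/4 → f/2.8 → f/2 — 2 stops larger aperture (brighter).
Need 2 stops darker from the shutter speed: 1/4 → 1/8 → 1/15.

1/15s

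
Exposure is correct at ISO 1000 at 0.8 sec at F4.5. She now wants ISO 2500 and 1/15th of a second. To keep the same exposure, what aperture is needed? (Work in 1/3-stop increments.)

ISO: 1000 → 1250 → 1600 → 2000 → 2500 — 1 1/3 stops raised (brighter).
Shutter speed: 0.8 → 0.6 → 0.5 → 0.4 → 0.3 → 1/4 → 1/5 → 1/6 → 1/8 → 1/10 → 1/13 → 1/15 — 3 2/3 stops faster (darker).
Net change so far: 2 1/3 stops darker. Offset with the aperture: f/4.5 → f/4 → f/3.5 → f/3.2 → f/2.8 → f/2.5 → f/2.2 → f/2.

f/2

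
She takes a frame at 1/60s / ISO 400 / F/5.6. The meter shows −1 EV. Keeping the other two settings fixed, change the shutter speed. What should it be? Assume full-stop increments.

Underexposed by 1 stop → need 1 stop brighter.
Shutter speed: 1/60 → 1/30.

1/30s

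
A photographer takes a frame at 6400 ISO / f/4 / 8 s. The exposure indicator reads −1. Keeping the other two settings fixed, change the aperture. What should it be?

f/2.8

Underexposed by 1 stop → need 1 stop brighter.
Aperture: f/4 → f/2.8.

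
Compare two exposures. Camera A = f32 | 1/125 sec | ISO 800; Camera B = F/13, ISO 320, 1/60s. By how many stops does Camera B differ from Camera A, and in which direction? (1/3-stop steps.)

2 1/3 stops brighter

Aperture: f/32 → f/29 → f/25 → f/22 → f/20 → f/18 → f/16 → f/14 → f/13 — 2 2/3 stops larger aperture (brighter).
Shutter speed: 1/125 → 1/100 → 1/80 → 1/60 — 1 stop longer (brighter).
ISO: 800 → 640 → 500 → 400 → 320 — 1 1/3 stops dropped (darker).
Net: +2 2/3 +1 −1 1/3 = +2 1/3 stops.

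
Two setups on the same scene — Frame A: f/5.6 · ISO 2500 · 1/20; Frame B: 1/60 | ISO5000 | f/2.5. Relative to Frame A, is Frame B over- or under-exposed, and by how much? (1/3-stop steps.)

Aperture: f/5.6 → f/5 → f/4.5 → f/4 → f/3.5 → f/3.2 → f/2.8 → f/2.5 — 2 1/3 stops larger aperture (brighter).
Shutter speed: 1/20 → 1/25 → 1/30 → 1/40 → 1/50 → 1/60 — 1 2/3 stops shorter (darker).
ISO: 2500 → 3200 → 4000 → 5000 — 1 stop raised (brighter).
Net: +2 1/3 −1 2/3 +1 = +1 2/3 stops.

1 2/3 stops brighter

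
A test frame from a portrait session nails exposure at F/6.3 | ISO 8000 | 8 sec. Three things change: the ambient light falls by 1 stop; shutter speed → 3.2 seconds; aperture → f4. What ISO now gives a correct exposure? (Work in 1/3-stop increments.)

Scene light: 1 stop darker.
Shutter speed: 8 → 6 → 5 → 4 → 3.2 — 1 1/3 stops faster (darker).
Aperture: f/6.3 → f/5.6 → f/5 → f/4.5 → f/4 — 1 1/3 stops opened up (brighter).
Net so far: 1 stop darker. ISO: 8000 → 10000 → 12800 → 16000.

ISO 16000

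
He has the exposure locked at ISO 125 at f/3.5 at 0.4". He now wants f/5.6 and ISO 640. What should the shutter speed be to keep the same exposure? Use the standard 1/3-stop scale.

1/5s

Aperture: f/3.5 → f/4 → f/4.5 → f/5 → f/5.6 — 1 1/3 stops smaller aperture (darker).
ISO: 125 → 160 → 200 → 250 → 320 → 400 → 500 → 640 — 2 1/3 stops raised (brighter).
Net change so far: 1 stop brighter. Offset with the shutter speed: 0.4 → 0.3 → 1/4 → 1/5.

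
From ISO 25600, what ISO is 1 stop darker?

ISO 12800

ISO: 25600 → 12800 — 1 stop dropped (darker).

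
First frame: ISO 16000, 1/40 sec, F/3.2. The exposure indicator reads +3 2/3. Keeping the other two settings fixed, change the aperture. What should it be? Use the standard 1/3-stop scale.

f/11

Overexposed by 3 2/3 stops → need 3 2/3 stops darker.
Aperture: f/3.2 → f/3.5 → f/4 → f/4.5 → f/5 → f/5.6 → f/6.3 → f/7.1 → f/8 → f/9 → f/10 → f/11.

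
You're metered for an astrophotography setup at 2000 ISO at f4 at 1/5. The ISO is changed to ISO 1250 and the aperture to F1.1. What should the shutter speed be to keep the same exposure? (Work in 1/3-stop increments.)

ISO: 2000 → 1600 → 1250 — 2/3 stop dropped (darker).
Aperture: f/4 → f/3.5 → f/3.2 → f/2.8 → f/2.5 → f/2.2 → f/2 → f/1.8 → f/1.6 → f/1.4 → f/1.2 → f/1.1 — 3 2/3 stops wider (brighter).
Net change so far: 3 stops brighter. Offset with the shutter speed: 1/5 → 1/6 → 1/8 → 1/10 → 1/13 → 1/15 → 1/20 → 1/25 → 1/30 → 1/40.

1/40s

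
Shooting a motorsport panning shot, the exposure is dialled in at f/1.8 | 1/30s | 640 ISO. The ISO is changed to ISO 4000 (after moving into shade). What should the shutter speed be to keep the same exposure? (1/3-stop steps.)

1/200s

ISO: 640 → 800 → 1000 → 1250 → 1600 → 2000 → 2500 → 3200 → 4000 — 2 2/3 stops raised (brighter).
Need 2 2/3 stops darker from the shutter speed: 1/30 → 1/40 → 1/50 → 1/60 → 1/80 → 1/100 → 1/125 → 1/160 → 1/200.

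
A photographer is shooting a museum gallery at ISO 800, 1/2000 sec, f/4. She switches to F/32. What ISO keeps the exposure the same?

Aperture: f/4 → f/5.6 → f/8 → f/11 → f/16 → f/22 → f/32 — 6 stops smaller aperture (darker).
Need 6 stops brighter from the ISO: 800 → 1600 → 3200 → 6400 → 12800 → 25600 → 51200.

ISO 51200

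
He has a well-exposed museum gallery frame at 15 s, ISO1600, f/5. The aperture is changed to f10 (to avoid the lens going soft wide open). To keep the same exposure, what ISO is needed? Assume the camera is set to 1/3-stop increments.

Aperture: f/5 → f/5.6 → f/6.3 → f/7.1 → f/8 → f/9 → f/10 — 2 stops smaller aperture (darker).
Need 2 stops brighter from the ISO: 1600 → 2000 → 2500 → 3200 → 4000 → 5000 → 6400.

ISO 6400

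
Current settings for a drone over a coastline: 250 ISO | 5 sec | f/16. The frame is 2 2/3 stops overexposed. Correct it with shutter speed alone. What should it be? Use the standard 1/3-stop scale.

Overexposed by 2 2/3 stops → need 2 2/3 stops darker.
Shutter speed: 5 → 4 → 3.2 → 2.5 → 2 → 1.6 → 1.3 → 1 → 0.8.

0.8 s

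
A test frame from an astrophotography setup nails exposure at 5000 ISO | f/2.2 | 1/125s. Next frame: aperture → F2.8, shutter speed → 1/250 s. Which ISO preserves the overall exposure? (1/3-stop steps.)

Aperture: f/2.2 → f/2.5 → f/2.8 — 2/3 stop narrower (darker).
Shutter speed: 1/125 → 1/160 → 1/200 → 1/250 — 1 stop shorter (darker).
Net change so far: 1 2/3 stops darker. Offset with the ISO: 5000 → 6400 → 8000 → 10000 → 12800 → 16000.

ISO 16000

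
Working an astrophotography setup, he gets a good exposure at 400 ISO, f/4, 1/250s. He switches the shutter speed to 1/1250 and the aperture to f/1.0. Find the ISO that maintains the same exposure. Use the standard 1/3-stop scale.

Shutter speed: 1/250 → 1/320 → 1/400 → 1/500 → 1/640 → 1/800 → 1/1000 → 1/1250 — 2 1/3 stops faster (darker).
Aperture: f/4 → f/3.5 → f/3.2 → f/2.8 → f/2.5 → f/2.2 → f/2 → f/1.8 → f/1.6 → f/1.4 → f/1.2 → f/1.1 → f/1.0 — 4 stops larger aperture (brighter).
Net change so far: 1 2/3 stops brighter. Offset with the ISO: 400 → 320 → 250 → 200 → 160 → 125.

ISO 125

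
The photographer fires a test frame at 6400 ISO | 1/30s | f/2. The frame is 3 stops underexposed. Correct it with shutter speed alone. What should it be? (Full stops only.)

1/4s

Underexposed by 3 stops → need 3 stops brighter.
Shutter speed: 1/30 → 1/15 → 1/8 → 1/4.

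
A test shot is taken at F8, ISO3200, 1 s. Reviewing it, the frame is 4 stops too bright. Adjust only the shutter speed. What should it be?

1/15s

Overexposed by 4 stops → need 4 stops darker.
Shutter speed: 1 → 1/2 → 1/4 → 1/8 → 1/15.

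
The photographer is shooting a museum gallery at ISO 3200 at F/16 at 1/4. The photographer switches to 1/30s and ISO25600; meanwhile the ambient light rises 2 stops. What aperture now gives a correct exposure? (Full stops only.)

f/32

Scene light: 2 stops brighter.
Shutter speed: 1/4 → 1/8 → 1/15 → 1/30 — 3 stops faster (darker).
ISO: 3200 → 6400 → 12800 → 25600 — 3 stops raised (brighter).
Net so far: 2 stops brighter. Aperture: f/16 → f/22 → f/32.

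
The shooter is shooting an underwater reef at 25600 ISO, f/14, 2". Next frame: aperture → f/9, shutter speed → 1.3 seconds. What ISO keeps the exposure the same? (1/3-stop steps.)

ISO 16000

Aperture: f/14 → f/13 → f/11 → f/10 → f/9 — 1 1/3 stops opened up (brighter).
Shutter speed: 2 → 1.6 → 1.3 — 2/3 stop faster (darker).
Net change so far: 2/3 stop brighter. Offset with the ISO: 25600 → 20000 → 16000.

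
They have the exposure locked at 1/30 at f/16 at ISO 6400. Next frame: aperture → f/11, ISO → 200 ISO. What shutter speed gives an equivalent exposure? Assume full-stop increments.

1/2s

Aperture: f/16 → f/11 — 1 stop larger aperture (brighter).
ISO: 6400 → 3200 → 1600 → 800 → 400 → 200 — 5 stops lower (darker).
Net change so far: 4 stops darker. Offset with the shutter speed: 1/30 → 1/15 → 1/8 → 1/4 → 1/2.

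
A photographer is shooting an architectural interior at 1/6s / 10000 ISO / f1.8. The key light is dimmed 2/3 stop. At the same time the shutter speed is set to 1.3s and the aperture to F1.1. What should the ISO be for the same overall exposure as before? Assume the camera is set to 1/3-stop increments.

Scene light: 2/3 stop darker.
Shutter speed: 1/6 → 1/5 → 1/4 → 0.3 → 0.4 → 0.5 → 0.6 → 0.8 → 1 → 1.3 — 3 stops longer (brighter).
Aperture: f/1.8 → f/1.6 → f/1.4 → f/1.2 → f/1.1 — 1 1/3 stops wider (brighter).
Net so far: 3 2/3 stops brighter. ISO: 10000 → 8000 → 6400 → 5000 → 4000 → 3200 → 2500 → 2000 → 1600 → 1250 → 1000 → 800.

ISO 800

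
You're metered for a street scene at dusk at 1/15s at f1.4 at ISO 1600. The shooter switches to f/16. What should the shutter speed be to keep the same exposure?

8 s

Aperture: f/1.4 → f/2 → f/2.8 → f/4 → f/5.6 → f/8 → f/11 → f/16 — 7 stops smaller aperture (darker).
Need 7 stops brighter from the shutter speed: 1/15 → 1/8 → 1/4 → 1/2 → 1 → 2 → 4 → 8.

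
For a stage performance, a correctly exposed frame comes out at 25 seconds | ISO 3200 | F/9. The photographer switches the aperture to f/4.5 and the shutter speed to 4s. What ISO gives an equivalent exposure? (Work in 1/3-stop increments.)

Aperture: f/9 → f/8 → f/7.1 → f/6.3 → f/5.6 → f/5 → f/4.5 — 2 stops wider (brighter).
Shutter speed: 25 → 20 → 15 → 13 → 10 → 8 → 6 → 5 → 4 — 2 2/3 stops shorter (darker).
Net change so far: 2/3 stop darker. Offset with the ISO: 3200 → 4000 → 5000.

ISO 5000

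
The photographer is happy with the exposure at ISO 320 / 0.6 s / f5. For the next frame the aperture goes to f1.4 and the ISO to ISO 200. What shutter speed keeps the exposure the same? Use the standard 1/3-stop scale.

1/13s

Aperture: f/5 → f/4.5 → f/4 → f/3.5 → f/3.2 → f/2.8 → f/2.5 → f/2.2 → f/2 → f/1.8 → f/1.6 → f/1.4 — 3 2/3 stops larger aperture (brighter).
ISO: 320 → 250 → 200 — 2/3 stop dropped (darker).
Net change so far: 3 stops brighter. Offset with the shutter speed: 0.6 → 0.5 → 0.4 → 0.3 → 1/4 → 1/5 → 1/6 → 1/8 → 1/10 → 1/13.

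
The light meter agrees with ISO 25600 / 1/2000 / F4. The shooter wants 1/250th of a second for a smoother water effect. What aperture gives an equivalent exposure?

Shutter speed: 1/2000 → 1/1000 → 1/500 → 1/250 — 3 stops slower (brighter).
Need 3 stops darker from the aperture: f/4 → f/5.6 → f/8 → f/11.

f/11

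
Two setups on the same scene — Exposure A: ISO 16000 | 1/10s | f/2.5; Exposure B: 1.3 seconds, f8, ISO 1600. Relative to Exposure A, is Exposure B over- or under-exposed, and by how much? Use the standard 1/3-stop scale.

Aperture: f/2.5 → f/2.8 → f/3.2 → f/3.5 → f/4 → f/4.5 → f/5 → f/5.6 → f/6.3 → f/7.1 → f/8 — 3 1/3 stops stopped down (darker).
Shutter speed: 1/10 → 1/8 → 1/6 → 1/5 → 1/4 → 0.3 → 0.4 → 0.5 → 0.6 → 0.8 → 1 → 1.3 — 3 2/3 stops slower (brighter).
ISO: 16000 → 12800 → 10000 → 8000 → 6400 → 5000 → 4000 → 3200 → 2500 → 2000 → 1600 — 3 1/3 stops lower (darker).
Net: −3 1/3 +3 2/3 −3 1/3 = −3 stops.

3 stops darker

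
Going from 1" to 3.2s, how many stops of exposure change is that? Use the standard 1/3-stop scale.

1 2/3 stops

1 → 1.3 → 1.6 → 2 → 2.5 → 3.2 — count the steps: 5 third-stops = 1 2/3 stops.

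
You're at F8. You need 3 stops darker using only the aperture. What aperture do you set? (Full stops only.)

f/22

Aperture: f/8 → f/11 → f/16 → f/22 — 3 stops narrower (darker).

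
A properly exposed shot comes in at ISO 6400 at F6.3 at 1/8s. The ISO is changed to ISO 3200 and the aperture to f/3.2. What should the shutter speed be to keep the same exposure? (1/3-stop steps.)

1/15s

ISO: 6400 → 5000 → 4000 → 3200 — 1 stop dropped (darker).
Aperture: f/6.3 → f/5.6 → f/5 → f/4.5 → f/4 → f/3.5 → f/3.2 — 2 stops larger aperture (brighter).
Net change so far: 1 stop brighter. Offset with the shutter speed: 1/8 → 1/10 → 1/13 → 1/15.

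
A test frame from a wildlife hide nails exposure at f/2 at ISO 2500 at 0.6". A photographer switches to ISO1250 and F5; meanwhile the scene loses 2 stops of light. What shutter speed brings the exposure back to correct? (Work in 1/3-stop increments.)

Scene light: 2 stops darker.
ISO: 2500 → 2000 → 1600 → 1250 — 1 stop lower (darker).
Aperture: f/2 → f/2.2 → f/2.5 → f/2.8 → f/3.2 → f/3.5 → f/4 → f/4.5 → f/5 — 2 2/3 stops narrower (darker).
Net so far: 5 2/3 stops darker. Shutter speed: 0.6 → 0.8 → 1 → 1.3 → 1.6 → 2 → 2.5 → 3.2 → 4 → 5 → 6 → 8 → 10 → 13 → 15 → 20 → 25 → 30.

30 s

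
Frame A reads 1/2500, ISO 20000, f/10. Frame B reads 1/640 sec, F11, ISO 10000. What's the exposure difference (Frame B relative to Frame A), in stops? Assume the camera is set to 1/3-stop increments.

2/3 stop brighter

Aperture: f/10 → f/11 — 1/3 stop narrower (darker).
Shutter speed: 1/2500 → 1/2000 → 1/1600 → 1/1250 → 1/1000 → 1/800 → 1/640 — 2 stops longer (brighter).
ISO: 20000 → 16000 → 12800 → 10000 — 1 stop dropped (darker).
Net: −1/3 +2 −1 = +2/3 stops.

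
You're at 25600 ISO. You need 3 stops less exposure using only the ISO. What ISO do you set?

ISO: 25600 → 12800 → 6400 → 3200 — 3 stops dropped (darker).

ISO 3200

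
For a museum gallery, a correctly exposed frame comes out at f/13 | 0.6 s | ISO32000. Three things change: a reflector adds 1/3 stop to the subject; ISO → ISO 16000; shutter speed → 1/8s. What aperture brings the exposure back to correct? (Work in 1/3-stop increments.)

f/4.5

Scene light: 1/3 stop brighter.
ISO: 32000 → 25600 → 20000 → 16000 — 1 stop lower (darker).
Shutter speed: 0.6 → 0.5 → 0.4 → 0.3 → 1/4 → 1/5 → 1/6 → 1/8 — 2 1/3 stops shorter (darker).
Net so far: 3 stops darker. Aperture: f/13 → f/11 → f/10 → f/9 → f/8 → f/7.1 → f/6.3 → f/5.6 → f/5 → f/4.5.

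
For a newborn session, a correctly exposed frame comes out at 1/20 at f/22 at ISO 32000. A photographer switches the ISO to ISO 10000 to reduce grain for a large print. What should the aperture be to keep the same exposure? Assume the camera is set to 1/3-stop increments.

f/13

ISO: 32000 → 25600 → 20000 → 16000 → 12800 → 10000 — 1 2/3 stops lower (darker).
Need 1 2/3 stops brighter from the aperture: f/22 → f/20 → f/18 → f/16 → f/14 → f/13.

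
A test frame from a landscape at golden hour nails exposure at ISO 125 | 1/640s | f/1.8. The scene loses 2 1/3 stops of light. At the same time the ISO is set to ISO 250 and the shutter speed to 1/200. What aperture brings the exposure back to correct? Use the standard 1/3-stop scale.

Scene light: 2 1/3 stops darker.
ISO: 125 → 160 → 200 → 250 — 1 stop higher (brighter).
Shutter speed: 1/640 → 1/500 → 1/400 → 1/320 → 1/250 → 1/200 — 1 2/3 stops slower (brighter).
Net so far: 1/3 stop brighter. Aperture: f/1.8 → f/2.

f/2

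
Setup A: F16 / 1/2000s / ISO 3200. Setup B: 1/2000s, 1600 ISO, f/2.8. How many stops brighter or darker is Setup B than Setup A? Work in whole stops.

Aperture: f/16 → f/11 → f/8 → f/5.6 → f/4 → f/2.8 — 5 stops wider (brighter).
Shutter speed: unchanged.
ISO: 3200 → 1600 — 1 stop lower (darker).
Net: +5 −1 = +4 stops.

4 stops brighter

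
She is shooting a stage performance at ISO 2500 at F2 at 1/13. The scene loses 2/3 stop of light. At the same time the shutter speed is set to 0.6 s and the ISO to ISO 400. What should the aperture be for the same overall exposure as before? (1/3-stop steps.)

Scene light: 2/3 stop darker.
Shutter speed: 1/13 → 1/10 → 1/8 → 1/6 → 1/5 → 1/4 → 0.3 → 0.4 → 0.5 → 0.6 — 3 stops slower (brighter).
ISO: 2500 → 2000 → 1600 → 1250 → 1000 → 800 → 640 → 500 → 400 — 2 2/3 stops lower (darker).
Net so far: 1/3 stop darker. Aperture: f/2 → f/1.8.

f/1.8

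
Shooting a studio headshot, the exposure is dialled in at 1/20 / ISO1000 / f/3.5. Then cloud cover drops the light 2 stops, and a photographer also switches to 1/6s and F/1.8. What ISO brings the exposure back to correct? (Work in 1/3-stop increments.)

ISO 320

Scene light: 2 stops darker.
Shutter speed: 1/20 → 1/15 → 1/13 → 1/10 → 1/8 → 1/6 — 1 2/3 stops slower (brighter).
Aperture: f/3.5 → f/3.2 → f/2.8 → f/2.5 → f/2.2 → f/2 → f/1.8 — 2 stops wider (brighter).
Net so far: 1 2/3 stops brighter. ISO: 1000 → 800 → 640 → 500 → 400 → 320.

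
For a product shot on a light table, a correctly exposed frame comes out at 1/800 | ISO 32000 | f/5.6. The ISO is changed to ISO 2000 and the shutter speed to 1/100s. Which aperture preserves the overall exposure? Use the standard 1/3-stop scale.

f/4

ISO: 32000 → 25600 → 20000 → 16000 → 12800 → 10000 → 8000 → 6400 → 5000 → 4000 → 3200 → 2500 → 2000 — 4 stops dropped (darker).
Shutter speed: 1/800 → 1/640 → 1/500 → 1/400 → 1/320 → 1/250 → 1/200 → 1/160 → 1/125 → 1/100 — 3 stops slower (brighter).
Net change so far: 1 stop darker. Offset with the aperture: f/5.6 → f/5 → f/4.5 → f/4.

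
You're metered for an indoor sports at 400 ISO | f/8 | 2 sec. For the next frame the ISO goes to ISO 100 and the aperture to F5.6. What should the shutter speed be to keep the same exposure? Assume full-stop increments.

4 s

ISO: 400 → 200 → 100 — 2 stops dropped (darker).
Aperture: f/8 → f/5.6 — 1 stop wider (brighter).
Net change so far: 1 stop darker. Offset with the shutter speed: 2 → 4.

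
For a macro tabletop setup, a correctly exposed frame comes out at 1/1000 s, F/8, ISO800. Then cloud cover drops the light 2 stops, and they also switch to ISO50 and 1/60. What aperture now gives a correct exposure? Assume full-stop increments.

f/4

Scene light: 2 stops darker.
ISO: 800 → 400 → 200 → 100 → 50 — 4 stops dropped (darker).
Shutter speed: 1/1000 → 1/500 → 1/250 → 1/125 → 1/60 — 4 stops longer (brighter).
Net so far: 2 stops darker. Aperture: f/8 → f/5.6 → f/4.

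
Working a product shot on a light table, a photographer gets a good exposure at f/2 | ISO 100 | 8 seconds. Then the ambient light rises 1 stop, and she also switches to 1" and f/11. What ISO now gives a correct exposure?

Scene light: 1 stop brighter.
Shutter speed: 8 → 4 → 2 → 1 — 3 stops faster (darker).
Aperture: f/2 → f/2.8 → f/4 → f/5.6 → f/8 → f/11 — 5 stops smaller aperture (darker).
Net so far: 7 stops darker. ISO: 100 → 200 → 400 → 800 → 1600 → 3200 → 6400 → 12800.

ISO 12800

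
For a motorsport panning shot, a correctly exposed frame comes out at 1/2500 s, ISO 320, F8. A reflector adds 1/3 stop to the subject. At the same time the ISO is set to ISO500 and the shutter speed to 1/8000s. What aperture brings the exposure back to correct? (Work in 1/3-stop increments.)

Scene light: 1/3 stop brighter.
ISO: 320 → 400 → 500 — 2/3 stop higher (brighter).
Shutter speed: 1/2500 → 1/3200 → 1/4000 → 1/5000 → 1/6400 → 1/8000 — 1 2/3 stops shorter (darker).
Net so far: 2/3 stop darker. Aperture: f/8 → f/7.1 → f/6.3.

f/6.3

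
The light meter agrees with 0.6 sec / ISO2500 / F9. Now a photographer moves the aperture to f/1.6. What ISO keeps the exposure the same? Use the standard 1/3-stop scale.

ISO 80

Aperture: f/9 → f/8 → f/7.1 → f/6.3 → f/5.6 → f/5 → f/4.5 → f/4 → f/3.5 → f/3.2 → f/2.8 → f/2.5 → f/2.2 → f/2 → f/1.8 → f/1.6 — 5 stops larger aperture (brighter).
Need 5 stops darker from the ISO: 2500 → 2000 → 1600 → 1250 → 1000 → 800 → 640 → 500 → 400 → 320 → 250 → 200 → 160 → 125 → 100 → 80.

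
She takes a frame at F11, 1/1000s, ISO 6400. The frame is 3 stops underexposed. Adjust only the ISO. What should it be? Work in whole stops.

Underexposed by 3 stops → need 3 stops brighter.
ISO: 6400 → 12800 → 25600 → 51200.

ISO 51200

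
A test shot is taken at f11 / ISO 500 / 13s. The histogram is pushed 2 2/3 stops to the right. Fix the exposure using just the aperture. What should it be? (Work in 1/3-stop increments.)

Overexposed by 2 2/3 stops → need 2 2/3 stops darker.
Aperture: f/11 → f/13 → f/14 → f/16 → f/18 → f/20 → f/22 → f/25 → f/29.

f/29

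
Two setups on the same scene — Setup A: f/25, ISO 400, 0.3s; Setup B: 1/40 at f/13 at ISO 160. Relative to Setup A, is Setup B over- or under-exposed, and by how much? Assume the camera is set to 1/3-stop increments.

3 stops darker

Aperture: f/25 → f/22 → f/20 → f/18 → f/16 → f/14 → f/13 — 2 stops larger aperture (brighter).
Shutter speed: 0.3 → 1/4 → 1/5 → 1/6 → 1/8 → 1/10 → 1/13 → 1/15 → 1/20 → 1/25 → 1/30 → 1/40 — 3 2/3 stops faster (darker).
ISO: 400 → 320 → 250 → 200 → 160 — 1 1/3 stops dropped (darker).
Net: +2 −3 2/3 −1 1/3 = −3 stops.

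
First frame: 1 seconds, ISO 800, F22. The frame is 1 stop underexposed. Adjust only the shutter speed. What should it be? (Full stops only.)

2 s

Underexposed by 1 stop → need 1 stop brighter.
Shutter speed: 1 → 2.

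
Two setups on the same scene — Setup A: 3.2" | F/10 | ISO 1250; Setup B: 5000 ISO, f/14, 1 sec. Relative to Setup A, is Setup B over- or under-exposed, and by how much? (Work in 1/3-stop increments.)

2/3 stop darker

Aperture: f/10 → f/11 → f/13 → f/14 — 1 stop narrower (darker).
Shutter speed: 3.2 → 2.5 → 2 → 1.6 → 1.3 → 1 — 1 2/3 stops faster (darker).
ISO: 1250 → 1600 → 2000 → 2500 → 3200 → 4000 → 5000 — 2 stops higher (brighter).
Net: −1 −1 2/3 +2 = −2/3 stops.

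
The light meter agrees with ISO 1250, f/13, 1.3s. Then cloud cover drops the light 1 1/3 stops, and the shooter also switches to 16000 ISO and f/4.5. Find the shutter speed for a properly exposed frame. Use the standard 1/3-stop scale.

1/30s

Scene light: 1 1/3 stops darker.
ISO: 1250 → 1600 → 2000 → 2500 → 3200 → 4000 → 5000 → 6400 → 8000 → 10000 → 12800 → 16000 — 3 2/3 stops raised (brighter).
Aperture: f/13 → f/11 → f/10 → f/9 → f/8 → f/7.1 → f/6.3 → f/5.6 → f/5 → f/4.5 — 3 stops larger aperture (brighter).
Net so far: 5 1/3 stops brighter. Shutter speed: 1.3 → 1 → 0.8 → 0.6 → 0.5 → 0.4 → 0.3 → 1/4 → 1/5 → 1/6 → 1/8 → 1/10 → 1/13 → 1/15 → 1/20 → 1/25 → 1/30.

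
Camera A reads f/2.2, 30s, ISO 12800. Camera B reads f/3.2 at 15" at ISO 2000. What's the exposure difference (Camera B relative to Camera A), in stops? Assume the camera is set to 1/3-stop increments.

4 2/3 stops darker

Aperture: f/2.2 → f/2.5 → f/2.8 → f/3.2 — 1 stop narrower (darker).
Shutter speed: 30 → 25 → 20 → 15 — 1 stop faster (darker).
ISO: 12800 → 10000 → 8000 → 6400 → 5000 → 4000 → 3200 → 2500 → 2000 — 2 2/3 stops lower (darker).
Net: −1 −1 −2 2/3 = −4 2/3 stops.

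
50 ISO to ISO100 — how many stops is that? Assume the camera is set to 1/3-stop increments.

50 → 64 → 80 → 100 — count the steps: 3 third-stops = 1 stop.

1 stop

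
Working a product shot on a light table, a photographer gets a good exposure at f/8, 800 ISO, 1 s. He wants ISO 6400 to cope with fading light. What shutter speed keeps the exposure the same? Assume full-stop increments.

1/8s

ISO: 800 → 1600 → 3200 → 6400 — 3 stops higher (brighter).
Need 3 stops darker from the shutter speed: 1 → 1/2 → 1/4 → 1/8.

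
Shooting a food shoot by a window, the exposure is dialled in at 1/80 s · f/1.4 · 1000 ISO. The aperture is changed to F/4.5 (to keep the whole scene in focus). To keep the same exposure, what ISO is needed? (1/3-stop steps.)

Aperture: f/1.4 → f/1.6 → f/1.8 → f/2 → f/2.2 → f/2.5 → f/2.8 → f/3.2 → f/3.5 → f/4 → f/4.5 — 3 1/3 stops stopped down (darker).
Need 3 1/3 stops brighter from the ISO: 1000 → 1250 → 1600 → 2000 → 2500 → 3200 → 4000 → 5000 → 6400 → 8000 → 10000.

ISO 10000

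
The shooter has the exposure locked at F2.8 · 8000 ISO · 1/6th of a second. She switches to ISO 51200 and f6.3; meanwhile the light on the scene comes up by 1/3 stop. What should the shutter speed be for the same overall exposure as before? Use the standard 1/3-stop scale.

Scene light: 1/3 stop brighter.
ISO: 8000 → 10000 → 12800 → 16000 → 20000 → 25600 → 32000 → 40000 → 51200 — 2 2/3 stops higher (brighter).
Aperture: f/2.8 → f/3.2 → f/3.5 → f/4 → f/4.5 → f/5 → f/5.6 → f/6.3 — 2 1/3 stops smaller aperture (darker).
Net so far: 2/3 stop brighter. Shutter speed: 1/6 → 1/8 → 1/10.

1/10s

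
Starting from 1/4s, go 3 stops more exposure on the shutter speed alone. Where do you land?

2 s

Shutter speed: 1/4 → 1/2 → 1 → 2 — 3 stops slower (brighter).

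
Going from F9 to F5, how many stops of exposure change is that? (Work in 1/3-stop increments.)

f/9 → f/8 → f/7.1 → f/6.3 → f/5.6 → f/5 — count the steps: 5 third-stops = 1 2/3 stops.

1 2/3 stops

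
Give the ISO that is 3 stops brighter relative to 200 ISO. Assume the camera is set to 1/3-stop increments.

ISO: 200 → 250 → 320 → 400 → 500 → 640 → 800 → 1000 → 1250 → 1600 — 3 stops raised (brighter).

ISO 1600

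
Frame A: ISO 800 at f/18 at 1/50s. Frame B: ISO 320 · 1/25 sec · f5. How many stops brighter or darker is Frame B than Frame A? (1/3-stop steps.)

Aperture: f/18 → f/16 → f/14 → f/13 → f/11 → f/10 → f/9 → f/8 → f/7.1 → f/6.3 → f/5.6 → f/5 — 3 2/3 stops wider (brighter).
Shutter speed: 1/50 → 1/40 → 1/30 → 1/25 — 1 stop longer (brighter).
ISO: 800 → 640 → 500 → 400 → 320 — 1 1/3 stops dropped (darker).
Net: +3 2/3 +1 −1 1/3 = +3 1/3 stops.

3 1/3 stops brighter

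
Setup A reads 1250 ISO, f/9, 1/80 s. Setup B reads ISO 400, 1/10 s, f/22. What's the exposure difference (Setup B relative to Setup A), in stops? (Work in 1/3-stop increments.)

Aperture: f/9 → f/10 → f/11 → f/13 → f/14 → f/16 → f/18 → f/20 → f/22 — 2 2/3 stops stopped down (darker).
Shutter speed: 1/80 → 1/60 → 1/50 → 1/40 → 1/30 → 1/25 → 1/20 → 1/15 → 1/13 → 1/10 — 3 stops slower (brighter).
ISO: 1250 → 1000 → 800 → 640 → 500 → 400 — 1 2/3 stops dropped (darker).
Net: −2 2/3 +3 −1 2/3 = −1 1/3 stops.

1 1/3 stops darker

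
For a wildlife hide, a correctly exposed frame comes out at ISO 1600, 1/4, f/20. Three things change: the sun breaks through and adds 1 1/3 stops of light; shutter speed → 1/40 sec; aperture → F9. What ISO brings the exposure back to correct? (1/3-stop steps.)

Scene light: 1 1/3 stops brighter.
Shutter speed: 1/4 → 1/5 → 1/6 → 1/8 → 1/10 → 1/13 → 1/15 → 1/20 → 1/25 → 1/30 → 1/40 — 3 1/3 stops shorter (darker).
Aperture: f/20 → f/18 → f/16 → f/14 → f/13 → f/11 → f/10 → f/9 — 2 1/3 stops opened up (brighter).
Net so far: 1/3 stop brighter. ISO: 1600 → 1250.

ISO 1250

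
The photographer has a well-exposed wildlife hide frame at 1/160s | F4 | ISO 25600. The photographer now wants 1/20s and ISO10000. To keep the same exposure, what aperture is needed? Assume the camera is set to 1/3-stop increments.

f/7.1

Shutter speed: 1/160 → 1/125 → 1/100 → 1/80 → 1/60 → 1/50 → 1/40 → 1/30 → 1/25 → 1/20 — 3 stops slower (brighter).
ISO: 25600 → 20000 → 16000 → 12800 → 10000 — 1 1/3 stops dropped (darker).
Net change so far: 1 2/3 stops brighter. Offset with the aperture: f/4 → f/4.5 → f/5 → f/5.6 → f/6.3 → f/7.1.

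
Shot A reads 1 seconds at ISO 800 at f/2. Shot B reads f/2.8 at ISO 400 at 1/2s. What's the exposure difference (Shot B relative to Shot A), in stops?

Aperture: f/2 → f/2.8 — 1 stop narrower (darker).
Shutter speed: 1 → 1/2 — 1 stop faster (darker).
ISO: 800 → 400 — 1 stop dropped (darker).
Net: −1 −1 −1 = −3 stops.

3 stops darker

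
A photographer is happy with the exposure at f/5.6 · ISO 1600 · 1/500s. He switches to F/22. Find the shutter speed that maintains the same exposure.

1/30s

Aperture: f/5.6 → f/8 → f/11 → f/16 → f/22 — 4 stops smaller aperture (darker).
Need 4 stops brighter from the shutter speed: 1/500 → 1/250 → 1/125 → 1/60 → 1/30.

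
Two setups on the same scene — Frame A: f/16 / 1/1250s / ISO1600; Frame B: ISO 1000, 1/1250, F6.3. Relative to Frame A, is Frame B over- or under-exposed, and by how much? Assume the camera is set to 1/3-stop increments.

2 stops brighter

Aperture: f/16 → f/14 → f/13 → f/11 → f/10 → f/9 → f/8 → f/7.1 → f/6.3 — 2 2/3 stops larger aperture (brighter).
Shutter speed: unchanged.
ISO: 1600 → 1250 → 1000 — 2/3 stop lower (darker).
Net: +2 2/3 −2/3 = +2 stops.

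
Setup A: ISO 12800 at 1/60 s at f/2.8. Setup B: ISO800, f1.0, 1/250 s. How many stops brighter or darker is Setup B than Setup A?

Aperture: f/2.8 → f/2 → f/1.4 → f/1.0 — 3 stops opened up (brighter).
Shutter speed: 1/60 → 1/125 → 1/250 — 2 stops faster (darker).
ISO: 12800 → 6400 → 3200 → 1600 → 800 — 4 stops lower (darker).
Net: +3 −2 −4 = −3 stops.

3 stops darker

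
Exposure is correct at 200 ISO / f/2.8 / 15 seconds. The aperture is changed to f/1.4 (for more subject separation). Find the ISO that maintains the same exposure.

Aperture: f/2.8 → f/2 → f/1.4 — 2 stops wider (brighter).
Need 2 stops darker from the ISO: 200 → 100 → 50.

ISO 50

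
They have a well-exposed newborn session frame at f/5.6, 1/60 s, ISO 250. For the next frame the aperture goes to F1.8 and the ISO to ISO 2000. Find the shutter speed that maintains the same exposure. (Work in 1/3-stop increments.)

1/5000s

Aperture: f/5.6 → f/5 → f/4.5 → f/4 → f/3.5 → f/3.2 → f/2.8 → f/2.5 → f/2.2 → f/2 → f/1.8 — 3 1/3 stops opened up (brighter).
ISO: 250 → 320 → 400 → 500 → 640 → 800 → 1000 → 1250 → 1600 → 2000 — 3 stops raised (brighter).
Net change so far: 6 1/3 stops brighter. Offset with the shutter speed: 1/60 → 1/80 → 1/100 → 1/125 → 1/160 → 1/200 → 1/250 → 1/320 → 1/400 → 1/500 → 1/640 → 1/800 → 1/1000 → 1/1250 → 1/1600 → 1/2000 → 1/2500 → 1/3200 → 1/4000 → 1/5000.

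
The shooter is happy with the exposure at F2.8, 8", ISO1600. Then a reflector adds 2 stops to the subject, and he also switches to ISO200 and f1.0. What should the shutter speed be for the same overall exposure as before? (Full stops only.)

Scene light: 2 stops brighter.
ISO: 1600 → 800 → 400 → 200 — 3 stops dropped (darker).
Aperture: f/2.8 → f/2 → f/1.4 → f/1.0 — 3 stops larger aperture (brighter).
Net so far: 2 stops brighter. Shutter speed: 8 → 4 → 2.

2 s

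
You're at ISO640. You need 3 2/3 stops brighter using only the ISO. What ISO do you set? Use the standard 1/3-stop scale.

ISO: 640 → 800 → 1000 → 1250 → 1600 → 2000 → 2500 → 3200 → 4000 → 5000 → 6400 → 8000 — 3 2/3 stops raised (brighter).

ISO 8000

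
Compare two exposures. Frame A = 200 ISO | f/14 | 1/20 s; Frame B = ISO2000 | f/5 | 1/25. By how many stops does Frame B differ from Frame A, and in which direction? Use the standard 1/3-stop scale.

Aperture: f/14 → f/13 → f/11 → f/10 → f/9 → f/8 → f/7.1 → f/6.3 → f/5.6 → f/5 — 3 stops wider (brighter).
Shutter speed: 1/20 → 1/25 — 1/3 stop faster (darker).
ISO: 200 → 250 → 320 → 400 → 500 → 640 → 800 → 1000 → 1250 → 1600 → 2000 — 3 1/3 stops higher (brighter).
Net: +3 −1/3 +3 1/3 = +6 stops.

6 stops brighter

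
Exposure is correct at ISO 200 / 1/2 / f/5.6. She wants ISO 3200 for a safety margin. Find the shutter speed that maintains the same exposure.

ISO: 200 → 400 → 800 → 1600 → 3200 — 4 stops higher (brighter).
Need 4 stops darker from the shutter speed: 1/2 → 1/4 → 1/8 → 1/15 → 1/30.

1/30s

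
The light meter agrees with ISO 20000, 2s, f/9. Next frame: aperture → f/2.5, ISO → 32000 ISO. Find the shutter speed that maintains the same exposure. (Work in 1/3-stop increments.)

1/10s

Aperture: f/9 → f/8 → f/7.1 → f/6.3 → f/5.6 → f/5 → f/4.5 → f/4 → f/3.5 → f/3.2 → f/2.8 → f/2.5 — 3 2/3 stops opened up (brighter).
ISO: 20000 → 25600 → 32000 — 2/3 stop higher (brighter).
Net change so far: 4 1/3 stops brighter. Offset with the shutter speed: 2 → 1.6 → 1.3 → 1 → 0.8 → 0.6 → 0.5 → 0.4 → 0.3 → 1/4 → 1/5 → 1/6 → 1/8 → 1/10.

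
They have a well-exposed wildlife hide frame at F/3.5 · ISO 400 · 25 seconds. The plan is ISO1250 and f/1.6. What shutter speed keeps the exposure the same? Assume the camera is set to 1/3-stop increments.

ISO: 400 → 500 → 640 → 800 → 1000 → 1250 — 1 2/3 stops higher (brighter).
Aperture: f/3.5 → f/3.2 → f/2.8 → f/2.5 → f/2.2 → f/2 → f/1.8 → f/1.6 — 2 1/3 stops larger aperture (brighter).
Net change so far: 4 stops brighter. Offset with the shutter speed: 25 → 20 → 15 → 13 → 10 → 8 → 6 → 5 → 4 → 3.2 → 2.5 → 2 → 1.6.

1.6 s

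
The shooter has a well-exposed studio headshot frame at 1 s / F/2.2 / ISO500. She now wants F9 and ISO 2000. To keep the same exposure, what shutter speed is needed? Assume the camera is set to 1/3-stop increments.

Aperture: f/2.2 → f/2.5 → f/2.8 → f/3.2 → f/3.5 → f/4 → f/4.5 → f/5 → f/5.6 → f/6.3 → f/7.1 → f/8 → f/9 — 4 stops narrower (darker).
ISO: 500 → 640 → 800 → 1000 → 1250 → 1600 → 2000 — 2 stops higher (brighter).
Net change so far: 2 stops darker. Offset with the shutter speed: 1 → 1.3 → 1.6 → 2 → 2.5 → 3.2 → 4.

4 s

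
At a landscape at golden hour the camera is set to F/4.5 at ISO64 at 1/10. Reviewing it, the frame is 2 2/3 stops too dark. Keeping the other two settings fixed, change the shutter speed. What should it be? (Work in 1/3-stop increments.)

Underexposed by 2 2/3 stops → need 2 2/3 stops brighter.
Shutter speed: 1/10 → 1/8 → 1/6 → 1/5 → 1/4 → 0.3 → 0.4 → 0.5 → 0.6.

0.6 s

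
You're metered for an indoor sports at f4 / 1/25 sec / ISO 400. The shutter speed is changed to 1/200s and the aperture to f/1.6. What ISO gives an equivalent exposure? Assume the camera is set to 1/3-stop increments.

Shutter speed: 1/25 → 1/30 → 1/40 → 1/50 → 1/60 → 1/80 → 1/100 → 1/125 → 1/160 → 1/200 — 3 stops faster (darker).
Aperture: f/4 → f/3.5 → f/3.2 → f/2.8 → f/2.5 → f/2.2 → f/2 → f/1.8 → f/1.6 — 2 2/3 stops wider (brighter).
Net change so far: 1/3 stop darker. Offset with the ISO: 400 → 500.

ISO 500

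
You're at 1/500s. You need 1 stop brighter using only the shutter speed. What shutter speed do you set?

Shutter speed: 1/500 → 1/250 — 1 stop slower (brighter).

1/250s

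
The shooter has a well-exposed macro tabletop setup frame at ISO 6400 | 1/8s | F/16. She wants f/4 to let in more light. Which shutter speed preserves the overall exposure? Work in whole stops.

Aperture: f/16 → f/11 → f/8 → f/5.6 → f/4 — 4 stops wider (brighter).
Need 4 stops darker from the shutter speed: 1/8 → 1/15 → 1/30 → 1/60 → 1/125.

1/125s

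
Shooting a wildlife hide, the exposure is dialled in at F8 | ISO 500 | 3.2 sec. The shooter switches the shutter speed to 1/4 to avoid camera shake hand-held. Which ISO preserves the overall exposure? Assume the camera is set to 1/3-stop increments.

ISO 6400

Shutter speed: 3.2 → 2.5 → 2 → 1.6 → 1.3 → 1 → 0.8 → 0.6 → 0.5 → 0.4 → 0.3 → 1/4 — 3 2/3 stops faster (darker).
Need 3 2/3 stops brighter from the ISO: 500 → 640 → 800 → 1000 → 1250 → 1600 → 2000 → 2500 → 3200 → 4000 → 5000 → 6400.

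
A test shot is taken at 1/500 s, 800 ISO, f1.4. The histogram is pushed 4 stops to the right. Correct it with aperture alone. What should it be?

Overexposed by 4 stops → need 4 stops darker.
Aperture: f/1.4 → f/2 → f/2.8 → f/4 → f/5.6.

f/5.6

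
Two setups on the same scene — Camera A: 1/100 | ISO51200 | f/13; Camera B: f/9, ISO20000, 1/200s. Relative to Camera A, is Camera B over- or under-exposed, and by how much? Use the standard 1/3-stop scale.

1 1/3 stops darker

Aperture: f/13 → f/11 → f/10 → f/9 — 1 stop opened up (brighter).
Shutter speed: 1/100 → 1/125 → 1/160 → 1/200 — 1 stop shorter (darker).
ISO: 51200 → 40000 → 32000 → 25600 → 20000 — 1 1/3 stops lower (darker).
Net: +1 −1 −1 1/3 = −1 1/3 stops.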